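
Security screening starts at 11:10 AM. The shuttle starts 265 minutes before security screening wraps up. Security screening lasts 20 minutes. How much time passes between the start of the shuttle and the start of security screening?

Security screening ends at 11:10 AM + 20 min = 11:30 AM.
The shuttle starts at 11:30 AM − 265 min = 7:05 AM.
From 7:05 AM to 11:10 AM is 4 hours 5 minutes.

4 hours 5 minutes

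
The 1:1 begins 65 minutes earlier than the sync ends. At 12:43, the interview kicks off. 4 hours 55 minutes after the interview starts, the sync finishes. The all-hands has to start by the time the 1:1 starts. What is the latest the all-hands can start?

16:33

The sync ends at 12:43 + 295 min = 17:38.
The 1:1 starts at 17:38 − 65 min = 16:33.
The all-hands is bounded by the 1:1, so the latest it can start is 16:33.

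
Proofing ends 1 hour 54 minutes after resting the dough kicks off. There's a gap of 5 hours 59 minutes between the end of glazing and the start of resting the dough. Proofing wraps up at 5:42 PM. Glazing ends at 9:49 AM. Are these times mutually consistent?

Yes

Resting the dough starts at 9:49 AM + 359 min = 3:48 PM.
Proofing ends at 3:48 PM + 114 min = 5:42 PM.
That matches the stated 5:42 PM, so the schedule is consistent.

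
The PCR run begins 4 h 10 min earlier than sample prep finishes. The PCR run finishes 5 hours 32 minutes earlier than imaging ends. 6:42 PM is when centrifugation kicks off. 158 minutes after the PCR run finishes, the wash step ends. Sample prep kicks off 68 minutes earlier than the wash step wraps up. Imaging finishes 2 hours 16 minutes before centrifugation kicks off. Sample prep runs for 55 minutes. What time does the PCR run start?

Imaging ends at 6:42 PM − 136 min = 4:26 PM.
The PCR run ends at 4:26 PM − 332 min = 10:54 AM.
The wash step ends at 10:54 AM + 158 min = 1:32 PM.
Sample prep starts at 1:32 PM − 68 min = 12:24 PM.
Sample prep ends at 12:24 PM + 55 min = 1:19 PM.
The PCR run starts at 1:19 PM − 250 min = 9:09 AM.

9:09 AM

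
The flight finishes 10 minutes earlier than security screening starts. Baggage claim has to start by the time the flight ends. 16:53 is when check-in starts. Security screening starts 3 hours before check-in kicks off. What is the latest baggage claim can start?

Security screening starts at 16:53 − 180 min = 13:53.
The flight ends at 13:53 − 10 min = 13:43.
Baggage claim is bounded by the flight, so the latest it can start is 13:43.

13:43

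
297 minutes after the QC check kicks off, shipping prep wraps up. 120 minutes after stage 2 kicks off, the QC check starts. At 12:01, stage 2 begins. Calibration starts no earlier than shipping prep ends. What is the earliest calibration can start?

The QC check starts at 12:01 + 120 min = 14:01.
Shipping prep ends at 14:01 + 297 min = 18:58.
Calibration is bounded by shipping prep, so the earliest it can start is 18:58.

18:58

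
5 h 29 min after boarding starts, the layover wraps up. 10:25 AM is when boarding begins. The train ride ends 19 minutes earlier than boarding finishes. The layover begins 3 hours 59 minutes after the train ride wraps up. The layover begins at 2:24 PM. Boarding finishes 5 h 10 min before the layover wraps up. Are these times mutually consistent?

Yes

The layover ends at 10:25 AM + 329 min = 3:54 PM.
Boarding ends at 3:54 PM − 310 min = 10:44 AM.
The train ride ends at 10:44 AM − 19 min = 10:25 AM.
The layover starts at 10:25 AM + 239 min = 2:24 PM.
That matches the stated 2:24 PM, so the schedule is consistent.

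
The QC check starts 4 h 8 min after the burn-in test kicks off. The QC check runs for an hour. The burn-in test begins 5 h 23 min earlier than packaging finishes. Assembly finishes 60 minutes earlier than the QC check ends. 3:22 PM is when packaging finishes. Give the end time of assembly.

2:07 PM

The burn-in test starts at 3:22 PM − 323 min = 9:59 AM.
The QC check starts at 9:59 AM + 248 min = 2:07 PM.
The QC check ends at 2:07 PM + 60 min = 3:07 PM.
Assembly ends at 3:07 PM − 60 min = 2:07 PM.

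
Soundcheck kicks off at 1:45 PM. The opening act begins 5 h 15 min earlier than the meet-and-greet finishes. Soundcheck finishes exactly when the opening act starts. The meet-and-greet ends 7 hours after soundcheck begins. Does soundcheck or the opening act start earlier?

soundcheck

The meet-and-greet ends at 1:45 PM + 420 min = 8:45 PM.
The opening act starts at 8:45 PM − 315 min = 3:30 PM.
Soundcheck starts at 1:45 PM and the opening act starts at 3:30 PM, so soundcheck is first.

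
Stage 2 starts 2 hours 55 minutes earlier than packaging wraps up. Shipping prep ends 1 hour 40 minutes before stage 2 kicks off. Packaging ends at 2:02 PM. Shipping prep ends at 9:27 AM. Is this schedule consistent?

Yes

Stage 2 starts at 2:02 PM − 175 min = 11:07 AM.
Shipping prep ends at 11:07 AM − 100 min = 9:27 AM.
That matches the stated 9:27 AM, so the schedule is consistent.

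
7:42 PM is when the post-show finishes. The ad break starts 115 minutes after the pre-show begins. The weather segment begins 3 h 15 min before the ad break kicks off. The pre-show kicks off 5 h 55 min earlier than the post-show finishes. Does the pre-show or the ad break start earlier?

the pre-show

The pre-show starts at 7:42 PM − 355 min = 1:47 PM.
The ad break starts at 1:47 PM + 115 min = 3:42 PM.
The pre-show starts at 1:47 PM and the ad break starts at 3:42 PM, so the pre-show is first.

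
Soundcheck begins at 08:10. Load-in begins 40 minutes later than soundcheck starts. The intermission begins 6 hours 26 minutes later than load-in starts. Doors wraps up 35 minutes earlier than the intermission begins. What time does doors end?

14:41

Load-in starts at 08:10 + 40 min = 08:50.
The intermission starts at 08:50 + 386 min = 15:16.
Doors ends at 15:16 − 35 min = 14:41.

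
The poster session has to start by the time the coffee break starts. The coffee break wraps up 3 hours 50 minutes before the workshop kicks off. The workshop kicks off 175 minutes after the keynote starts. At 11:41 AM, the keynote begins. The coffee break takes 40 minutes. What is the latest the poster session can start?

10:06 AM

The workshop starts at 11:41 AM + 175 min = 2:36 PM.
The coffee break ends at 2:36 PM − 230 min = 10:46 AM.
The coffee break starts at 10:46 AM − 40 min = 10:06 AM.
The poster session is bounded by the coffee break, so the latest it can start is 10:06 AM.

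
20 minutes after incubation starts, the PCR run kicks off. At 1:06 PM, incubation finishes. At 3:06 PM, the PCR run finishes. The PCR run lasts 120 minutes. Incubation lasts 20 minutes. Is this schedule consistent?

Yes

Incubation starts at 1:06 PM − 20 min = 12:46 PM.
The PCR run starts at 12:46 PM + 20 min = 1:06 PM.
The PCR run ends at 1:06 PM + 120 min = 3:06 PM.
That matches the stated 3:06 PM, so the schedule is consistent.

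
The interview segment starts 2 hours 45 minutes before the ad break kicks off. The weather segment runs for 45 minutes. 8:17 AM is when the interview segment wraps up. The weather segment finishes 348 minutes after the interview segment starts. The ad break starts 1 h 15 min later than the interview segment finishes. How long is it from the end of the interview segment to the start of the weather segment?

The ad break starts at 8:17 AM + 75 min = 9:32 AM.
The interview segment starts at 9:32 AM − 165 min = 6:47 AM.
The weather segment ends at 6:47 AM + 348 min = 12:35 PM.
The weather segment starts at 12:35 PM − 45 min = 11:50 AM.
From 8:17 AM to 11:50 AM is 3 hours 33 minutes.

3 hours 33 minutes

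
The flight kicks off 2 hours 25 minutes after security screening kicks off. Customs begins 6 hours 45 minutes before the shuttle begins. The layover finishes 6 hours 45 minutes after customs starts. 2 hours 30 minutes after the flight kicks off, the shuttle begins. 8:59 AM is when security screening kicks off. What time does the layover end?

The flight starts at 8:59 AM + 145 min = 11:24 AM.
The shuttle starts at 11:24 AM + 150 min = 1:54 PM.
Customs starts at 1:54 PM − 405 min = 7:09 AM.
The layover ends at 7:09 AM + 405 min = 1:54 PM.

1:54 PM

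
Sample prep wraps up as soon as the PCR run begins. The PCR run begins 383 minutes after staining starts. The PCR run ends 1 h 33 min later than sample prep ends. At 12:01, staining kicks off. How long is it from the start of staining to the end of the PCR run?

476 minutes

The PCR run starts at 12:01 + 383 min = 18:24.
So sample prep ends at 18:24.
The PCR run ends at 18:24 + 93 min = 19:57.
From 12:01 to 19:57 is 476 minutes.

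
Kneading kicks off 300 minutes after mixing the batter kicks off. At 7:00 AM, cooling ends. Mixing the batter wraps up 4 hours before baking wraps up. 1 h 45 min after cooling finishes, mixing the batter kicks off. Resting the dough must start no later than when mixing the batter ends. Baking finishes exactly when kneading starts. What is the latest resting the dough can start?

9:45 AM

Mixing the batter starts at 7:00 AM + 105 min = 8:45 AM.
Kneading starts at 8:45 AM + 300 min = 1:45 PM.
So baking ends at 1:45 PM.
Mixing the batter ends at 1:45 PM − 240 min = 9:45 AM.
Resting the dough is bounded by mixing the batter, so the latest it can start is 9:45 AM.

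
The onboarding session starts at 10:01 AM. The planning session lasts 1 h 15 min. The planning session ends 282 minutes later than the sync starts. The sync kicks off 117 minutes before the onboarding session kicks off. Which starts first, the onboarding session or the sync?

the sync

The sync starts at 10:01 AM − 117 min = 8:04 AM.
The onboarding session starts at 10:01 AM and the sync starts at 8:04 AM, so the sync is first.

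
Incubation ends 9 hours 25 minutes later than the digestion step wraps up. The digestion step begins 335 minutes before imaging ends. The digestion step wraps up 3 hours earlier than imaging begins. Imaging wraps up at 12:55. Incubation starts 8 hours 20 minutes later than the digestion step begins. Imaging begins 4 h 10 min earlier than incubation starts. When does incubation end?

17:55

The digestion step starts at 12:55 − 335 min = 07:20.
Incubation starts at 07:20 + 500 min = 15:40.
Imaging starts at 15:40 − 250 min = 11:30.
The digestion step ends at 11:30 − 180 min = 08:30.
Incubation ends at 08:30 + 565 min = 17:55.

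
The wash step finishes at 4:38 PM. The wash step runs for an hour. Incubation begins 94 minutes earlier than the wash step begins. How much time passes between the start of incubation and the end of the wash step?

The wash step starts at 4:38 PM − 60 min = 3:38 PM.
Incubation starts at 3:38 PM − 94 min = 2:04 PM.
From 2:04 PM to 4:38 PM is 2 h 34 min.

2 h 34 min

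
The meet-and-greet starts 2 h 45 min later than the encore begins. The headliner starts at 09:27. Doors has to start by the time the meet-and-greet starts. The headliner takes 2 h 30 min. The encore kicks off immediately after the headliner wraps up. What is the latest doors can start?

The headliner ends at 09:27 + 150 min = 11:57.
So the encore starts at 11:57.
The meet-and-greet starts at 11:57 + 165 min = 14:42.
Doors is bounded by the meet-and-greet, so the latest it can start is 14:42.

14:42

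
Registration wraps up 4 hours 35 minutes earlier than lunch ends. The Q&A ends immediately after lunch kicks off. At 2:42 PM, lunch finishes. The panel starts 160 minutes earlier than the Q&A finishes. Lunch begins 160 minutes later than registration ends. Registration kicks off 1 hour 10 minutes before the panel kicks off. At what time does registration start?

8:57 AM

Registration ends at 2:42 PM − 275 min = 10:07 AM.
Lunch starts at 10:07 AM + 160 min = 12:47 PM.
So the Q&A ends at 12:47 PM.
The panel starts at 12:47 PM − 160 min = 10:07 AM.
Registration starts at 10:07 AM − 70 min = 8:57 AM.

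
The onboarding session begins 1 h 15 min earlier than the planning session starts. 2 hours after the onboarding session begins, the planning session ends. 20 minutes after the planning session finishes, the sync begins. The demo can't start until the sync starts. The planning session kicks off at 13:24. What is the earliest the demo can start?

The onboarding session starts at 13:24 − 75 min = 12:09.
The planning session ends at 12:09 + 120 min = 14:09.
The sync starts at 14:09 + 20 min = 14:29.
The demo is bounded by the sync, so the earliest it can start is 14:29.

14:29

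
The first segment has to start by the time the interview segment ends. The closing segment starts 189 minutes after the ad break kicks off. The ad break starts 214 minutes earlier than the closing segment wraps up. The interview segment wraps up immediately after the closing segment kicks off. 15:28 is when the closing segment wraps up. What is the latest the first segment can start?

The ad break starts at 15:28 − 214 min = 11:54.
The closing segment starts at 11:54 + 189 min = 15:03.
So the interview segment ends at 15:03.
The first segment is bounded by the interview segment, so the latest it can start is 15:03.

15:03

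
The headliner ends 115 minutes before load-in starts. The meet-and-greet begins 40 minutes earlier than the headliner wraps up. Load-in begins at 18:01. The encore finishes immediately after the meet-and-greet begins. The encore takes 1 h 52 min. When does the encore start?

The headliner ends at 18:01 − 115 min = 16:06.
The meet-and-greet starts at 16:06 − 40 min = 15:26.
So the encore ends at 15:26.
The encore starts at 15:26 − 112 min = 13:34.

13:34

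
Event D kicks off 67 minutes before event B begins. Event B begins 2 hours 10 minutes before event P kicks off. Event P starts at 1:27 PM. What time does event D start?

Event B starts at 1:27 PM − 130 min = 11:17 AM.
Event D starts at 11:17 AM − 67 min = 10:10 AM.

10:10 AM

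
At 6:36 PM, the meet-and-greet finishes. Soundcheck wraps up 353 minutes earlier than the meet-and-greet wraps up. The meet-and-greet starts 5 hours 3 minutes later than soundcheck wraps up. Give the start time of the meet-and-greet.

5:46 PM

Soundcheck ends at 6:36 PM − 353 min = 12:43 PM.
The meet-and-greet starts at 12:43 PM + 303 min = 5:46 PM.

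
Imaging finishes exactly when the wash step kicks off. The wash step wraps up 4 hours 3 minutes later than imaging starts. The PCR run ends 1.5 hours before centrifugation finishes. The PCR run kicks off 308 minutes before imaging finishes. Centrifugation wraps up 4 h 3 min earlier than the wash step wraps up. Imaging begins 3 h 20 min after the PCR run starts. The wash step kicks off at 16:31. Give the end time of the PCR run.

13:13

Imaging ends at 16:31.
The PCR run starts at 16:31 − 308 min = 11:23.
Imaging starts at 11:23 + 200 min = 14:43.
The wash step ends at 14:43 + 243 min = 18:46.
Centrifugation ends at 18:46 − 243 min = 14:43.
The PCR run ends at 14:43 − 90 min = 13:13.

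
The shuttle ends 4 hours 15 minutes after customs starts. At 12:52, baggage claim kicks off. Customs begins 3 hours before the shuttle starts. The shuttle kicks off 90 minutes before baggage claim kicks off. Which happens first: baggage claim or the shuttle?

the shuttle

The shuttle starts at 12:52 − 90 min = 11:22.
Baggage claim starts at 12:52 and the shuttle starts at 11:22, so the shuttle is first.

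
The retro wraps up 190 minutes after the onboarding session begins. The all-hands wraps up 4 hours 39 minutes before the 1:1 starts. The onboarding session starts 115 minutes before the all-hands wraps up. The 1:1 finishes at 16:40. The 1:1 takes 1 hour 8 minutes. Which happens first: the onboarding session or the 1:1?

the onboarding session

The 1:1 starts at 16:40 − 68 min = 15:32.
The all-hands ends at 15:32 − 279 min = 10:53.
The onboarding session starts at 10:53 − 115 min = 08:58.
The onboarding session starts at 08:58 and the 1:1 starts at 15:32, so the onboarding session is first.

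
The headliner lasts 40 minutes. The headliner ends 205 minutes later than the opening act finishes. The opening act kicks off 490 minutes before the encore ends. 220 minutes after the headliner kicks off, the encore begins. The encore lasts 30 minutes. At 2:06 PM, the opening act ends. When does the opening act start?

12:51 PM

The headliner ends at 2:06 PM + 205 min = 5:31 PM.
The headliner starts at 5:31 PM − 40 min = 4:51 PM.
The encore starts at 4:51 PM + 220 min = 8:31 PM.
The encore ends at 8:31 PM + 30 min = 9:01 PM.
The opening act starts at 9:01 PM − 490 min = 12:51 PM.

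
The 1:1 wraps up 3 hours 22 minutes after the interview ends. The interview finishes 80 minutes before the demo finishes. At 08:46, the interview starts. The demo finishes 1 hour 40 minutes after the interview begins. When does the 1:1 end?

12:28

The demo ends at 08:46 + 100 min = 10:26.
The interview ends at 10:26 − 80 min = 09:06.
The 1:1 ends at 09:06 + 202 min = 12:28.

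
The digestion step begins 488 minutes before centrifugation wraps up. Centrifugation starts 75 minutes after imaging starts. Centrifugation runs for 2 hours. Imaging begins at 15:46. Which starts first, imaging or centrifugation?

Centrifugation starts at 15:46 + 75 min = 17:01.
Imaging starts at 15:46 and centrifugation starts at 17:01, so imaging is first.

imaging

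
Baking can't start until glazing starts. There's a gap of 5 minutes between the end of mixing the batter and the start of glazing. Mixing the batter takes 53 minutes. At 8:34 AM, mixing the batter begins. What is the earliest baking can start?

Mixing the batter ends at 8:34 AM + 53 min = 9:27 AM.
Glazing starts at 9:27 AM + 5 min = 9:32 AM.
Baking is bounded by glazing, so the earliest it can start is 9:32 AM.

9:32 AM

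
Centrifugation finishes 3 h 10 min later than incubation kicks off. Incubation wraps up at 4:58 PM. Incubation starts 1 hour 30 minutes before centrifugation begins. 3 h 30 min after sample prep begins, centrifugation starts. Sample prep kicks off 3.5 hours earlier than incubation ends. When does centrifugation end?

6:38 PM

Sample prep starts at 4:58 PM − 210 min = 1:28 PM.
Centrifugation starts at 1:28 PM + 210 min = 4:58 PM.
Incubation starts at 4:58 PM − 90 min = 3:28 PM.
Centrifugation ends at 3:28 PM + 190 min = 6:38 PM.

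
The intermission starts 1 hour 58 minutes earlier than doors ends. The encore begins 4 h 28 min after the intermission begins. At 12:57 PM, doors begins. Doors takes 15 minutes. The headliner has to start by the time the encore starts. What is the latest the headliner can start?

3:42 PM

Doors ends at 12:57 PM + 15 min = 1:12 PM.
The intermission starts at 1:12 PM − 118 min = 11:14 AM.
The encore starts at 11:14 AM + 268 min = 3:42 PM.
The headliner is bounded by the encore, so the latest it can start is 3:42 PM.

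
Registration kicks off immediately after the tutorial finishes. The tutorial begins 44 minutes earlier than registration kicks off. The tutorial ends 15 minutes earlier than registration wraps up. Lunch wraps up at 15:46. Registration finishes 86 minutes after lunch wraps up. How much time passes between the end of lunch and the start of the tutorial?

Registration ends at 15:46 + 86 min = 17:12.
The tutorial ends at 17:12 − 15 min = 16:57.
So registration starts at 16:57.
The tutorial starts at 16:57 − 44 min = 16:13.
From 15:46 to 16:13 is 27 minutes.

27 minutes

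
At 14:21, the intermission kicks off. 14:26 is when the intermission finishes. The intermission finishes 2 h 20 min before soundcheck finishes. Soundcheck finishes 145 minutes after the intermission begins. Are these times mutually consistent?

Soundcheck ends at 14:21 + 145 min = 16:46.
The intermission ends at 16:46 − 140 min = 14:26.
That matches the stated 14:26, so the schedule is consistent.

Yes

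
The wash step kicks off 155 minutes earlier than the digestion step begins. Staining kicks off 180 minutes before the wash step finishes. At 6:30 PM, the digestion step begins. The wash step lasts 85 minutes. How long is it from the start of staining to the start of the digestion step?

4 hours 10 minutes

The wash step starts at 6:30 PM − 155 min = 3:55 PM.
The wash step ends at 3:55 PM + 85 min = 5:20 PM.
Staining starts at 5:20 PM − 180 min = 2:20 PM.
From 2:20 PM to 6:30 PM is 4 hours 10 minutes.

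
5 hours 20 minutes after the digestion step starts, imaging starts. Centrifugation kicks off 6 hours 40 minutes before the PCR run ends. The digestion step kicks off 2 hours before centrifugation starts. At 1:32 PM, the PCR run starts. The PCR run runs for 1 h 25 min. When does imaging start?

The PCR run ends at 1:32 PM + 85 min = 2:57 PM.
Centrifugation starts at 2:57 PM − 400 min = 8:17 AM.
The digestion step starts at 8:17 AM − 120 min = 6:17 AM.
Imaging starts at 6:17 AM + 320 min = 11:37 AM.

11:37 AM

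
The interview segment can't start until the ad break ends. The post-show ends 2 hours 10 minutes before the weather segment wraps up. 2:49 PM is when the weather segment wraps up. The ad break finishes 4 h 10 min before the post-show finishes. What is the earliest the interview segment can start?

The post-show ends at 2:49 PM − 130 min = 12:39 PM.
The ad break ends at 12:39 PM − 250 min = 8:29 AM.
The interview segment is bounded by the ad break, so the earliest it can start is 8:29 AM.

8:29 AM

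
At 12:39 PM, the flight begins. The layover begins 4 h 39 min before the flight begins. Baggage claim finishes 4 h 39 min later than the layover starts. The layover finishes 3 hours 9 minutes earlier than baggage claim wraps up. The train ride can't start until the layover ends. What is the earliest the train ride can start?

The layover starts at 12:39 PM − 279 min = 8:00 AM.
Baggage claim ends at 8:00 AM + 279 min = 12:39 PM.
The layover ends at 12:39 PM − 189 min = 9:30 AM.
The train ride is bounded by the layover, so the earliest it can start is 9:30 AM.

9:30 AM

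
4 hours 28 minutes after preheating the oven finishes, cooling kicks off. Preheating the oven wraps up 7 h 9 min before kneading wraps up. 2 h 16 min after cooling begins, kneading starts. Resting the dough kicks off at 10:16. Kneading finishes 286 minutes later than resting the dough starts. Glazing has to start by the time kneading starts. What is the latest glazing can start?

Kneading ends at 10:16 + 286 min = 15:02.
Preheating the oven ends at 15:02 − 429 min = 07:53.
Cooling starts at 07:53 + 268 min = 12:21.
Kneading starts at 12:21 + 136 min = 14:37.
Glazing is bounded by kneading, so the latest it can start is 14:37.

14:37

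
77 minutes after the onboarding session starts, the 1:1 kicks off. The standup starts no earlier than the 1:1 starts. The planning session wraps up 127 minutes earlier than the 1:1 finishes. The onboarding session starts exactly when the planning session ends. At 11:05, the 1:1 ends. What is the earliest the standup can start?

The planning session ends at 11:05 − 127 min = 08:58.
So the onboarding session starts at 08:58.
The 1:1 starts at 08:58 + 77 min = 10:15.
The standup is bounded by the 1:1, so the earliest it can start is 10:15.

10:15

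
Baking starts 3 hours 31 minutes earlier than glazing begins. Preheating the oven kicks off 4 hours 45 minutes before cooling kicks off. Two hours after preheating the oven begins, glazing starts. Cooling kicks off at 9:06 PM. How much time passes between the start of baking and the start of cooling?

Preheating the oven starts at 9:06 PM − 285 min = 4:21 PM.
Glazing starts at 4:21 PM + 120 min = 6:21 PM.
Baking starts at 6:21 PM − 211 min = 2:50 PM.
From 2:50 PM to 9:06 PM is 6 h 16 min.

6 h 16 min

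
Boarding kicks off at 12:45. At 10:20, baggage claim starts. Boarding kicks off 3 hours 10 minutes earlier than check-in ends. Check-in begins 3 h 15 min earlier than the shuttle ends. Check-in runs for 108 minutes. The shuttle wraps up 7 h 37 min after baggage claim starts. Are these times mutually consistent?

The shuttle ends at 10:20 + 457 min = 17:57.
Check-in starts at 17:57 − 195 min = 14:42.
Check-in ends at 14:42 + 108 min = 16:30.
Boarding starts at 16:30 − 190 min = 13:20.
But boarding is also said to start at 12:45 — a 35-minute conflict.

No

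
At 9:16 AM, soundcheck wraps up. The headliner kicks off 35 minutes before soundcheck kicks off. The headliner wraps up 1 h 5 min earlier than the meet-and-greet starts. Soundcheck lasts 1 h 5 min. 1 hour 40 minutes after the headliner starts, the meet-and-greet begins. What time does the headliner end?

Soundcheck starts at 9:16 AM − 65 min = 8:11 AM.
The headliner starts at 8:11 AM − 35 min = 7:36 AM.
The meet-and-greet starts at 7:36 AM + 100 min = 9:16 AM.
The headliner ends at 9:16 AM − 65 min = 8:11 AM.

8:11 AM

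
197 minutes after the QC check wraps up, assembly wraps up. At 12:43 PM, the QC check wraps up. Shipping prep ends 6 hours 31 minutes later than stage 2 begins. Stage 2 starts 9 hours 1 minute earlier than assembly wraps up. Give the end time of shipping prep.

1:30 PM

Assembly ends at 12:43 PM + 197 min = 4:00 PM.
Stage 2 starts at 4:00 PM − 541 min = 6:59 AM.
Shipping prep ends at 6:59 AM + 391 min = 1:30 PM.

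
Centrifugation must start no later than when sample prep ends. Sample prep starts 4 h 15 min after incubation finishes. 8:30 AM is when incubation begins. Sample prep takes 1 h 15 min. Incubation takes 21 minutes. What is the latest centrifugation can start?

2:21 PM

Incubation ends at 8:30 AM + 21 min = 8:51 AM.
Sample prep starts at 8:51 AM + 255 min = 1:06 PM.
Sample prep ends at 1:06 PM + 75 min = 2:21 PM.
Centrifugation is bounded by sample prep, so the latest it can start is 2:21 PM.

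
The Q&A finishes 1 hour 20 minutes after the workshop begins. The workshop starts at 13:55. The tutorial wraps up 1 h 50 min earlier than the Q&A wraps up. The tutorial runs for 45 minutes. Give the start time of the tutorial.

The Q&A ends at 13:55 + 80 min = 15:15.
The tutorial ends at 15:15 − 110 min = 13:25.
The tutorial starts at 13:25 − 45 min = 12:40.

12:40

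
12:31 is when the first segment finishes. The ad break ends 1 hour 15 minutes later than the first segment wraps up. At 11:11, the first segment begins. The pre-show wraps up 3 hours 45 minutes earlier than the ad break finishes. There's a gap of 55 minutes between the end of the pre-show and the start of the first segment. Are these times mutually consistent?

The ad break ends at 12:31 + 75 min = 13:46.
The pre-show ends at 13:46 − 225 min = 10:01.
The first segment starts at 10:01 + 55 min = 10:56.
But the first segment is also said to start at 11:11 — a 15-minute conflict.

No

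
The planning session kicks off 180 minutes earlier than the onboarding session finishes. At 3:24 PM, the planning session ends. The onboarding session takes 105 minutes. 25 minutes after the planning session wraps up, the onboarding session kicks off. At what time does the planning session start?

The onboarding session starts at 3:24 PM + 25 min = 3:49 PM.
The onboarding session ends at 3:49 PM + 105 min = 5:34 PM.
The planning session starts at 5:34 PM − 180 min = 2:34 PM.

2:34 PM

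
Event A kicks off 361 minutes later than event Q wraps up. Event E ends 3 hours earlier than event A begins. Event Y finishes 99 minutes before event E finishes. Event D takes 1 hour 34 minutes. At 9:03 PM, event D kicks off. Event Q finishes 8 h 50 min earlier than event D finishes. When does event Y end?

Event D ends at 9:03 PM + 94 min = 10:37 PM.
Event Q ends at 10:37 PM − 530 min = 1:47 PM.
Event A starts at 1:47 PM + 361 min = 7:48 PM.
Event E ends at 7:48 PM − 180 min = 4:48 PM.
Event Y ends at 4:48 PM − 99 min = 3:09 PM.

3:09 PM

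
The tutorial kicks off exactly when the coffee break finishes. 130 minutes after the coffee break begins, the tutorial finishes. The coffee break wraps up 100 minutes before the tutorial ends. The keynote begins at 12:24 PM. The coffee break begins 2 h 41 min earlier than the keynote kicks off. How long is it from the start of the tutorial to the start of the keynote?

131 minutes

The coffee break starts at 12:24 PM − 161 min = 9:43 AM.
The tutorial ends at 9:43 AM + 130 min = 11:53 AM.
The coffee break ends at 11:53 AM − 100 min = 10:13 AM.
So the tutorial starts at 10:13 AM.
From 10:13 AM to 12:24 PM is 131 minutes.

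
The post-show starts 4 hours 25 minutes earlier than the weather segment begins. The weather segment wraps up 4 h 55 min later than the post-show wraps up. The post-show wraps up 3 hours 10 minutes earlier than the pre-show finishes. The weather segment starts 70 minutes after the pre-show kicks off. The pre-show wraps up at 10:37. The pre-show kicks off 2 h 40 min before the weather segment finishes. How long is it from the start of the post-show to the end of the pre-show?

The post-show ends at 10:37 − 190 min = 07:27.
The weather segment ends at 07:27 + 295 min = 12:22.
The pre-show starts at 12:22 − 160 min = 09:42.
The weather segment starts at 09:42 + 70 min = 10:52.
The post-show starts at 10:52 − 265 min = 06:27.
From 06:27 to 10:37 is 4 hours 10 minutes.

4 hours 10 minutes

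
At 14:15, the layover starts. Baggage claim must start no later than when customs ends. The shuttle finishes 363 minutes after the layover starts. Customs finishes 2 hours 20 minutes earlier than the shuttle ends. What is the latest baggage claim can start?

The shuttle ends at 14:15 + 363 min = 20:18.
Customs ends at 20:18 − 140 min = 17:58.
Baggage claim is bounded by customs, so the latest it can start is 17:58.

17:58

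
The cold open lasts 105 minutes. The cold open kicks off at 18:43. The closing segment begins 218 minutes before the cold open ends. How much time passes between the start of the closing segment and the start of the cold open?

The cold open ends at 18:43 + 105 min = 20:28.
The closing segment starts at 20:28 − 218 min = 16:50.
From 16:50 to 18:43 is 113 minutes.

113 minutes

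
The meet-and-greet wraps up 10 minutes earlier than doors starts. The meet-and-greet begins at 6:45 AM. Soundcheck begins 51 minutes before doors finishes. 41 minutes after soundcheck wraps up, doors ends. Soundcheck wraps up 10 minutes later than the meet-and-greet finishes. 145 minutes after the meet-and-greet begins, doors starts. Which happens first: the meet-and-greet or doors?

the meet-and-greet

Doors starts at 6:45 AM + 145 min = 9:10 AM.
The meet-and-greet starts at 6:45 AM and doors starts at 9:10 AM, so the meet-and-greet is first.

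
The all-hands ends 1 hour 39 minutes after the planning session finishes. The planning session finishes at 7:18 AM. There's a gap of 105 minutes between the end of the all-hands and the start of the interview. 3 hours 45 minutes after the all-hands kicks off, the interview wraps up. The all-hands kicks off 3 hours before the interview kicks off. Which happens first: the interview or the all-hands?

The all-hands ends at 7:18 AM + 99 min = 8:57 AM.
The interview starts at 8:57 AM + 105 min = 10:42 AM.
The all-hands starts at 10:42 AM − 180 min = 7:42 AM.
The interview starts at 10:42 AM and the all-hands starts at 7:42 AM, so the all-hands is first.

the all-hands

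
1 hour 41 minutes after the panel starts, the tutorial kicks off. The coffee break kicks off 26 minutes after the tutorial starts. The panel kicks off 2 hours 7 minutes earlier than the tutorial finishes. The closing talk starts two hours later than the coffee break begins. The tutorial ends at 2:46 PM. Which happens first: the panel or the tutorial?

the panel

The panel starts at 2:46 PM − 127 min = 12:39 PM.
The tutorial starts at 12:39 PM + 101 min = 2:20 PM.
The panel starts at 12:39 PM and the tutorial starts at 2:20 PM, so the panel is first.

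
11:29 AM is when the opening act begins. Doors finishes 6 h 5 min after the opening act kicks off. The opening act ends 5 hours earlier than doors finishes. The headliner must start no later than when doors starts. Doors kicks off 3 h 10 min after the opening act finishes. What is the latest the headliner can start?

3:44 PM

Doors ends at 11:29 AM + 365 min = 5:34 PM.
The opening act ends at 5:34 PM − 300 min = 12:34 PM.
Doors starts at 12:34 PM + 190 min = 3:44 PM.
The headliner is bounded by doors, so the latest it can start is 3:44 PM.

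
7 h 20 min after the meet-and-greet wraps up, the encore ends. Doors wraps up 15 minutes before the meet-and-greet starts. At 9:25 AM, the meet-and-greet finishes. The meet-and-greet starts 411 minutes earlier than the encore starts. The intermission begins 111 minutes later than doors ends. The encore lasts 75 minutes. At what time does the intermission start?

The encore ends at 9:25 AM + 440 min = 4:45 PM.
The encore starts at 4:45 PM − 75 min = 3:30 PM.
The meet-and-greet starts at 3:30 PM − 411 min = 8:39 AM.
Doors ends at 8:39 AM − 15 min = 8:24 AM.
The intermission starts at 8:24 AM + 111 min = 10:15 AM.

10:15 AM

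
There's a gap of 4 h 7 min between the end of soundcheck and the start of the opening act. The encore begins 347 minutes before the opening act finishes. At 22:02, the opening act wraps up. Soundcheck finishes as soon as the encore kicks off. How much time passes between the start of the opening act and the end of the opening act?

The encore starts at 22:02 − 347 min = 16:15.
So soundcheck ends at 16:15.
The opening act starts at 16:15 + 247 min = 20:22.
From 20:22 to 22:02 is 1 h 40 min.

1 h 40 min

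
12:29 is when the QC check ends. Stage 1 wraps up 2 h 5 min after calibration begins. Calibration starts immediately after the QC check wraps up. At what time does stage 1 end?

14:34

Calibration starts at 12:29.
Stage 1 ends at 12:29 + 125 min = 14:34.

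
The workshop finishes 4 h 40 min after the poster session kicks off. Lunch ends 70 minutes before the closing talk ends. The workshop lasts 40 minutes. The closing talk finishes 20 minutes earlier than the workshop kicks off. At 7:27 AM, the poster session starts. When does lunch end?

The workshop ends at 7:27 AM + 280 min = 12:07 PM.
The workshop starts at 12:07 PM − 40 min = 11:27 AM.
The closing talk ends at 11:27 AM − 20 min = 11:07 AM.
Lunch ends at 11:07 AM − 70 min = 9:57 AM.

9:57 AM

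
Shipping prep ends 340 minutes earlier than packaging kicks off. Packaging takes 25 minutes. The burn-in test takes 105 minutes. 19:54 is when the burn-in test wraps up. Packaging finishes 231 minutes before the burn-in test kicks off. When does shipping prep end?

08:13

The burn-in test starts at 19:54 − 105 min = 18:09.
Packaging ends at 18:09 − 231 min = 14:18.
Packaging starts at 14:18 − 25 min = 13:53.
Shipping prep ends at 13:53 − 340 min = 08:13.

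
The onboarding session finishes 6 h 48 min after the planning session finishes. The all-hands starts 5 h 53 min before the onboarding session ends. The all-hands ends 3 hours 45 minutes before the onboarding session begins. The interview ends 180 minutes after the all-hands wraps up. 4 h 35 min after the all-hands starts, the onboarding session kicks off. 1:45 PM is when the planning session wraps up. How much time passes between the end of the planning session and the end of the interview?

4 hours 45 minutes

The onboarding session ends at 1:45 PM + 408 min = 8:33 PM.
The all-hands starts at 8:33 PM − 353 min = 2:40 PM.
The onboarding session starts at 2:40 PM + 275 min = 7:15 PM.
The all-hands ends at 7:15 PM − 225 min = 3:30 PM.
The interview ends at 3:30 PM + 180 min = 6:30 PM.
From 1:45 PM to 6:30 PM is 4 hours 45 minutes.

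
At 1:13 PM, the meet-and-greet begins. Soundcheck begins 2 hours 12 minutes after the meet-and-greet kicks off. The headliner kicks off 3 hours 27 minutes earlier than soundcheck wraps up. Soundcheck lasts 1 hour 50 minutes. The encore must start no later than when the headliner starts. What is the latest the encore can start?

Soundcheck starts at 1:13 PM + 132 min = 3:25 PM.
Soundcheck ends at 3:25 PM + 110 min = 5:15 PM.
The headliner starts at 5:15 PM − 207 min = 1:48 PM.
The encore is bounded by the headliner, so the latest it can start is 1:48 PM.

1:48 PM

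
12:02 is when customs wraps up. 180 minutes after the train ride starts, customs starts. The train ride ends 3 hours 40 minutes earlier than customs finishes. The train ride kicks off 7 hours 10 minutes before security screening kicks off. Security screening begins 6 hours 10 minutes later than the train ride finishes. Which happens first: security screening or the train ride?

The train ride ends at 12:02 − 220 min = 08:22.
Security screening starts at 08:22 + 370 min = 14:32.
The train ride starts at 14:32 − 430 min = 07:22.
Security screening starts at 14:32 and the train ride starts at 07:22, so the train ride is first.

the train ride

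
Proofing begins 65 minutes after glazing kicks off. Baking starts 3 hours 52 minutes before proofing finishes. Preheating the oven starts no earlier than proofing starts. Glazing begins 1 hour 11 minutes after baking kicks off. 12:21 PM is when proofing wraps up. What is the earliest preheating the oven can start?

Baking starts at 12:21 PM − 232 min = 8:29 AM.
Glazing starts at 8:29 AM + 71 min = 9:40 AM.
Proofing starts at 9:40 AM + 65 min = 10:45 AM.
Preheating the oven is bounded by proofing, so the earliest it can start is 10:45 AM.

10:45 AM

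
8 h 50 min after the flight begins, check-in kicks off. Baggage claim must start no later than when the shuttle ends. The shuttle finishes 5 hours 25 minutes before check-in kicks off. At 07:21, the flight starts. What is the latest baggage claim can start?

10:46

Check-in starts at 07:21 + 530 min = 16:11.
The shuttle ends at 16:11 − 325 min = 10:46.
Baggage claim is bounded by the shuttle, so the latest it can start is 10:46.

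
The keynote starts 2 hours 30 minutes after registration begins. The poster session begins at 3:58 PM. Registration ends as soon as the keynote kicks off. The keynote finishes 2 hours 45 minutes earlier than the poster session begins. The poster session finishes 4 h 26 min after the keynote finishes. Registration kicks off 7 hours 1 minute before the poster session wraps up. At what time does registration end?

1:08 PM

The keynote ends at 3:58 PM − 165 min = 1:13 PM.
The poster session ends at 1:13 PM + 266 min = 5:39 PM.
Registration starts at 5:39 PM − 421 min = 10:38 AM.
The keynote starts at 10:38 AM + 150 min = 1:08 PM.
So registration ends at 1:08 PM.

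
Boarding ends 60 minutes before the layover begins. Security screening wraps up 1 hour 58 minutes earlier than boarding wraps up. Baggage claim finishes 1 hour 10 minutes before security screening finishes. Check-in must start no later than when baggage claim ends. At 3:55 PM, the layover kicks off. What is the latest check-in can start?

11:47 AM

Boarding ends at 3:55 PM − 60 min = 2:55 PM.
Security screening ends at 2:55 PM − 118 min = 12:57 PM.
Baggage claim ends at 12:57 PM − 70 min = 11:47 AM.
Check-in is bounded by baggage claim, so the latest it can start is 11:47 AM.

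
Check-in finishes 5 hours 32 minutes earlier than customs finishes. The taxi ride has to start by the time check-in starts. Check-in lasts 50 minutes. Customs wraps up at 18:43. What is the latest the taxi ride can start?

12:21

Check-in ends at 18:43 − 332 min = 13:11.
Check-in starts at 13:11 − 50 min = 12:21.
The taxi ride is bounded by check-in, so the latest it can start is 12:21.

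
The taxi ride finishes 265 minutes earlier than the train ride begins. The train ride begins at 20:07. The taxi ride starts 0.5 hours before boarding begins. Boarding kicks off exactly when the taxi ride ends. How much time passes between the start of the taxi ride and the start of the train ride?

The taxi ride ends at 20:07 − 265 min = 15:42.
So boarding starts at 15:42.
The taxi ride starts at 15:42 − 30 min = 15:12.
From 15:12 to 20:07 is 4 h 55 min.

4 h 55 min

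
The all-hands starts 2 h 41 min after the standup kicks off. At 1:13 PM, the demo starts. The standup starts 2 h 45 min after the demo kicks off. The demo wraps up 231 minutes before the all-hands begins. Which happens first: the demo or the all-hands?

The standup starts at 1:13 PM + 165 min = 3:58 PM.
The all-hands starts at 3:58 PM + 161 min = 6:39 PM.
The demo starts at 1:13 PM and the all-hands starts at 6:39 PM, so the demo is first.

the demo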